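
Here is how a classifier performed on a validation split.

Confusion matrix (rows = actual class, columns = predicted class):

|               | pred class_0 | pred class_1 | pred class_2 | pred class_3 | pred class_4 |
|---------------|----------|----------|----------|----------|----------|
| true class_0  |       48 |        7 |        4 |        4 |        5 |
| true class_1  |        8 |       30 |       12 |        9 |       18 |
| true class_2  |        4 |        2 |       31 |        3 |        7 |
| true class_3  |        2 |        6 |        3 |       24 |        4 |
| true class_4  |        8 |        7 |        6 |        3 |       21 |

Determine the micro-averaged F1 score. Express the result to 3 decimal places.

Micro-averaging pools counts across classes: ΣTP=154, ΣFP=122, ΣFN=122.
Micro-F1 score = 2·TP/(2·TP+FP+FN) on pooled counts = 0.558 (equals overall accuracy in single-label multiclass).

0.558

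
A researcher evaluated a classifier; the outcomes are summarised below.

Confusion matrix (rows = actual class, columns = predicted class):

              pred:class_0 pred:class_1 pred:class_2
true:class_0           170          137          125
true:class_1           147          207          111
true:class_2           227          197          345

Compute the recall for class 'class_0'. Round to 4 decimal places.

0.3935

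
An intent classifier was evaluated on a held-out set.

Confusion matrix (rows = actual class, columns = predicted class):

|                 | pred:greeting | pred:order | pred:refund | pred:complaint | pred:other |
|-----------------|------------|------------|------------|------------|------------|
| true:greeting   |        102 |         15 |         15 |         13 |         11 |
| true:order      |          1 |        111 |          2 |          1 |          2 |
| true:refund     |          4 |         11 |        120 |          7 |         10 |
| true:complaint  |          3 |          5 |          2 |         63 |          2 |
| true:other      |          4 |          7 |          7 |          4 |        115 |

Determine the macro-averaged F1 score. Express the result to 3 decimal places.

0.800

Per-class F1 score (2·TP/(2·TP+FP+FN)):
  greeting: TP=102, FP=1+4+3+4=12, FN=15+15+13+11=54 → 204/270 = 0.7556
  order: TP=111, FP=15+11+5+7=38, FN=1+2+1+2=6 → 222/266 = 0.8346
  refund: TP=120, FP=15+2+2+7=26, FN=4+11+7+10=32 → 240/298 = 0.8054
  complaint: TP=63, FP=13+1+7+4=25, FN=3+5+2+2=12 → 126/163 = 0.7730
  other: TP=115, FP=11+2+10+2=25, FN=4+7+7+4=22 → 230/277 = 0.8303
Macro-F1 score = mean = (0.7556 + 0.8346 + 0.8054 + 0.7730 + 0.8303) / 5 = 0.800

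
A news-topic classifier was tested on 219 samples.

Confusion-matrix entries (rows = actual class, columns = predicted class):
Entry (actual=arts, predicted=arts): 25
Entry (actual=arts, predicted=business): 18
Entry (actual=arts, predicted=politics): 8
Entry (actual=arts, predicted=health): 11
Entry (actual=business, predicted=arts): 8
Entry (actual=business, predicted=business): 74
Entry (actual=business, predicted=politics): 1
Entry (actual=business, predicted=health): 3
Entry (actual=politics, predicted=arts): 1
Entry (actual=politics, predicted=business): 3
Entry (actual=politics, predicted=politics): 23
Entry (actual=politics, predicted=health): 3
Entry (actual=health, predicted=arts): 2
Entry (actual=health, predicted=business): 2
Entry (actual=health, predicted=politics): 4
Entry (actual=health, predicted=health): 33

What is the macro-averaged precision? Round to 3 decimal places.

0.689

Per-class precision (TP/(TP+FP)):
  arts: TP=25, FP=8+1+2=11 → 25/36 = 0.6944
  business: TP=74, FP=18+3+2=23 → 74/97 = 0.7629
  politics: TP=23, FP=8+1+4=13 → 23/36 = 0.6389
  health: TP=33, FP=11+3+3=17 → 33/50 = 0.6600
Macro-precision = mean = (0.6944 + 0.7629 + 0.6389 + 0.6600) / 4 = 0.689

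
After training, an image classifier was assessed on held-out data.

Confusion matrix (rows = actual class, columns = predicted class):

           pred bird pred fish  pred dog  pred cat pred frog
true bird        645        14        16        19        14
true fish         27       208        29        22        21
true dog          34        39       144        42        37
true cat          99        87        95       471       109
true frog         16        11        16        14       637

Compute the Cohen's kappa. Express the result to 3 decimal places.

0.658

Observed agreement pₒ = trace/N = 2105/2866 = 0.7345
Expected agreement pₑ = Σ (rowᵢ·colᵢ)/N² = (708·821 + 307·359 + 296·300 + 861·568 + 694·818)/2866² = 0.2236
κ = (pₒ − pₑ)/(1 − pₑ) = (0.7345 − 0.2236)/(1 − 0.2236) = 0.658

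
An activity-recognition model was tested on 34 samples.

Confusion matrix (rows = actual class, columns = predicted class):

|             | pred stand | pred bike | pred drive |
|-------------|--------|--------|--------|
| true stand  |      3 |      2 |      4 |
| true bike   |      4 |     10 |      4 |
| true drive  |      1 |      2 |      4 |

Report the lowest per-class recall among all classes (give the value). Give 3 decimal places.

0.333

Per-class recall (TP/(TP+FN)):
  stand: TP=3, FN=2+4=6 → 3/9 = 0.3333
  bike: TP=10, FN=4+4=8 → 10/18 = 0.5556
  drive: TP=4, FN=1+2=3 → 4/7 = 0.5714
Lowest is class 'stand' with recall = 0.333.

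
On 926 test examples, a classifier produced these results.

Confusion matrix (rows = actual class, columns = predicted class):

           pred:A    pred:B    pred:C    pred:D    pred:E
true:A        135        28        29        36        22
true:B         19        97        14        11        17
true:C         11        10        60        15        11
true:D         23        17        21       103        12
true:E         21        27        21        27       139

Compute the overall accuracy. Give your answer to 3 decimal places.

0.577

Accuracy = trace / total = (135+97+60+103+139=534) / 926 = 534/926 = 0.577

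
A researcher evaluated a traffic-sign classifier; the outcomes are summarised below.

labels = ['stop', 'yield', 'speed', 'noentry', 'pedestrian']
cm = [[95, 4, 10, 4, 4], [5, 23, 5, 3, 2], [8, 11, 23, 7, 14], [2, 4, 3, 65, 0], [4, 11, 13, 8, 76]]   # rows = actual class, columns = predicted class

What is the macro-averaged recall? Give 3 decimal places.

Per-class recall (TP/(TP+FN)):
  stop: TP=95, FN=4+10+4+4=22 → 95/117 = 0.8120
  yield: TP=23, FN=5+5+3+2=15 → 23/38 = 0.6053
  speed: TP=23, FN=8+11+7+14=40 → 23/63 = 0.3651
  noentry: TP=65, FN=2+4+3+0=9 → 65/74 = 0.8784
  pedestrian: TP=76, FN=4+11+13+8=36 → 76/112 = 0.6786
Macro-recall = mean = (0.8120 + 0.6053 + 0.3651 + 0.8784 + 0.6786) / 5 = 0.668

0.668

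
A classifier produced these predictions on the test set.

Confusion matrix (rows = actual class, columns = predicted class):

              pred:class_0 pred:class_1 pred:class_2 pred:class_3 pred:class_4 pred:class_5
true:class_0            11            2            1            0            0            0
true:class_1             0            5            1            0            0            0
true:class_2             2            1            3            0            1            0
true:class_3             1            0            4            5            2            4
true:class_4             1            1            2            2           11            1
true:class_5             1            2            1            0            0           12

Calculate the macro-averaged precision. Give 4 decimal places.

0.5997

Per-class precision (TP/(TP+FP)):
  class_0: TP=11, FP=0+2+1+1+1=5 → 11/16 = 0.68750
  class_1: TP=5, FP=2+1+0+1+2=6 → 5/11 = 0.45455
  class_2: TP=3, FP=1+1+4+2+1=9 → 3/12 = 0.25000
  class_3: TP=5, FP=0+0+0+2+0=2 → 5/7 = 0.71429
  class_4: TP=11, FP=0+0+1+2+0=3 → 11/14 = 0.78571
  class_5: TP=12, FP=0+0+0+4+1=5 → 12/17 = 0.70588
Macro-precision = mean = (0.68750 + 0.45455 + 0.25000 + 0.71429 + 0.78571 + 0.70588) / 6 = 0.5997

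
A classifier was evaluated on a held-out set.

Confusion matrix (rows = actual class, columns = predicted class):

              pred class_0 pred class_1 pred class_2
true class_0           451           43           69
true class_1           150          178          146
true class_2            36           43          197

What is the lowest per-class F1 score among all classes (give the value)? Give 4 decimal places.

0.4824

Per-class F1 score (2·TP/(2·TP+FP+FN)):
  class_0: TP=451, FP=150+36=186, FN=43+69=112 → 902/1200 = 0.75167
  class_1: TP=178, FP=43+43=86, FN=150+146=296 → 356/738 = 0.48238
  class_2: TP=197, FP=69+146=215, FN=36+43=79 → 394/688 = 0.57267
Lowest is class 'class_1' with F1 score = 0.4824.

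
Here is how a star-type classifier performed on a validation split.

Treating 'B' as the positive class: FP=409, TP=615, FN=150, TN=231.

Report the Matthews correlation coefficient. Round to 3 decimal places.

MCC = (TP·TN − FP·FN) / √((TP+FP)(TP+FN)(TN+FP)(TN+FN))
Numerator = 615·231 − 409·150 = 80715
Denominator = √(1024·765·640·381) = √191014502400 = 437052.0591
MCC = 80715 / 437052.0591 = 0.185

0.185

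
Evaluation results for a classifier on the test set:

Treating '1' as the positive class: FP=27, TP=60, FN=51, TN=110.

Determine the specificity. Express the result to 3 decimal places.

0.803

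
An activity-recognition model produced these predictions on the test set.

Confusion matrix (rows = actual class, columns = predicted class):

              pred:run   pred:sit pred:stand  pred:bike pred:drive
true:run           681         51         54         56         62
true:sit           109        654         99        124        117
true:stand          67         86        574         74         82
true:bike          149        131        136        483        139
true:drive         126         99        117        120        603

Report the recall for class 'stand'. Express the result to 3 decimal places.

Take TP from the diagonal, FP from the rest of the 'stand' prediction marginal, FN from the rest of the 'stand' actual marginal.
recall = TP/(TP+FN).
stand: TP=574, FN=67+86+74+82=309 → 574/883 = 0.6501

0.650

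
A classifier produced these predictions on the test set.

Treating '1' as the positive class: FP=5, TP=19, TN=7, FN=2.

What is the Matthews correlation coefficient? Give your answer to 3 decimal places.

0.527

MCC = (TP·TN − FP·FN) / √((TP+FP)(TP+FN)(TN+FP)(TN+FN))
Numerator = 19·7 − 5·2 = 123
Denominator = √(24·21·12·9) = √54432 = 233.3067
MCC = 123 / 233.3067 = 0.527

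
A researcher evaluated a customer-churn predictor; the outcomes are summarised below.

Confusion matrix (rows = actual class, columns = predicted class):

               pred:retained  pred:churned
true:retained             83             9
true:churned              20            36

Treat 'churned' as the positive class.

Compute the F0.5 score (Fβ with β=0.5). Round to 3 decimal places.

Fβ = (1+β²)·TP / ((1+β²)·TP + β²·FN + FP), with β²=1/4
= 1.25·36 / (1.25·36 + 0.25·20 + 9) = 0.763

0.763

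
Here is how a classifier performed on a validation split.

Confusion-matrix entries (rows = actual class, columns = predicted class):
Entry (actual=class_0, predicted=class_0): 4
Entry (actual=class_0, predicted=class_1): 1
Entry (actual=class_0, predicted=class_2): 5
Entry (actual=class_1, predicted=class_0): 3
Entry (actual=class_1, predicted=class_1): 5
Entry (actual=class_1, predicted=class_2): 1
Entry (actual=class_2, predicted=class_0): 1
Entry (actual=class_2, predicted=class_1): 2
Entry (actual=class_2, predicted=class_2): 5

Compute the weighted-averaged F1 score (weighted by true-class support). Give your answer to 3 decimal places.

Per-class F1 score (2·TP/(2·TP+FP+FN)):
  class_0: TP=4, FP=3+1=4, FN=1+5=6 → 8/18 = 0.4444
  class_1: TP=5, FP=1+2=3, FN=3+1=4 → 10/17 = 0.5882
  class_2: TP=5, FP=5+1=6, FN=1+2=3 → 10/19 = 0.5263
Weighted-F1 score = Σ (supportᵢ/N)·F1 scoreᵢ with N=27: (10/27)·0.4444 + (9/27)·0.5882 + (8/27)·0.5263 = 0.517

0.517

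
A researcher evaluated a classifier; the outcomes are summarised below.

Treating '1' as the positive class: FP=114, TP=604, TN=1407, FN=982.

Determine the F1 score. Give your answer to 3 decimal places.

0.524

Precision = TP/(TP+FP) = 604/718 = 0.8412
Recall = TP/(TP+FN) = 604/1586 = 0.3808
F1 = 2·TP/(2·TP+FP+FN) = 1208/2304 = 0.524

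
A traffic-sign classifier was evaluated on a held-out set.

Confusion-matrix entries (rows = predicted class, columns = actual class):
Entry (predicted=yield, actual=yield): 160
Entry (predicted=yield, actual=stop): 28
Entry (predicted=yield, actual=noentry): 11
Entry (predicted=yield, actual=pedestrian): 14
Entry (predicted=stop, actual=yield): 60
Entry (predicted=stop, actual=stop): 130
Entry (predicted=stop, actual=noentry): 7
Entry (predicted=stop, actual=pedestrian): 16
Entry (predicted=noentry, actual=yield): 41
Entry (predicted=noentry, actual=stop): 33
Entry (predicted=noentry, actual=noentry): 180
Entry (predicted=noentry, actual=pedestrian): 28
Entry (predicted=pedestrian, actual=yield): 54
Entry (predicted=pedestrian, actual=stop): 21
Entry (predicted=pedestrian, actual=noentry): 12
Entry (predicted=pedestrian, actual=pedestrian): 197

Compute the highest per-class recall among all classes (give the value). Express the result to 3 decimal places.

Per-class recall (TP/(TP+FN)):
  yield: TP=160, FN=60+41+54=155 → 160/315 = 0.5079
  stop: TP=130, FN=28+33+21=82 → 130/212 = 0.6132
  noentry: TP=180, FN=11+7+12=30 → 180/210 = 0.8571
  pedestrian: TP=197, FN=14+16+28=58 → 197/255 = 0.7725
Highest is class 'noentry' with recall = 0.857.

0.857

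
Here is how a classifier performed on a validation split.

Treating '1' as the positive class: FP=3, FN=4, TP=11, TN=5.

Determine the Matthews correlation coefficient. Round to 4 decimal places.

MCC = (TP·TN − FP·FN) / √((TP+FP)(TP+FN)(TN+FP)(TN+FN))
Numerator = 11·5 − 3·4 = 43
Denominator = √(14·15·8·9) = √15120 = 122.9634
MCC = 43 / 122.9634 = 0.3497

0.3497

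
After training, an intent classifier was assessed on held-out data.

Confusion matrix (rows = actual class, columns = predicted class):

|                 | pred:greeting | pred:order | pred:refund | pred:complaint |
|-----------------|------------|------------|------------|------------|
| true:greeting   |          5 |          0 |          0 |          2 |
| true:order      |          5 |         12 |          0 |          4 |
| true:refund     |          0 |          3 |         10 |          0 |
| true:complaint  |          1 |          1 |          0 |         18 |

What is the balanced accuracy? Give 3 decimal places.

Balanced accuracy = mean of per-class recall.
  greeting: recall = 5/7 = 0.7143
  order: recall = 12/21 = 0.5714
  refund: recall = 10/13 = 0.7692
  complaint: recall = 18/20 = 0.9000
Mean = (0.7143 + 0.5714 + 0.7692 + 0.9000) / 4 = 0.739

0.739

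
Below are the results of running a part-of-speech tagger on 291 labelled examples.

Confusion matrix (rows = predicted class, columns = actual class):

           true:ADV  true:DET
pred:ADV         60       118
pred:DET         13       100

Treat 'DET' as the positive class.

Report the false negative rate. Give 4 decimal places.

0.5413

FNR = FN/(FN+TP) = 118/(118+100) = 0.5413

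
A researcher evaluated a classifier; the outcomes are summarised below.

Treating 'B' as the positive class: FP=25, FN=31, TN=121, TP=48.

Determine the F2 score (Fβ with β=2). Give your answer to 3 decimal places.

0.617

Fβ = (1+β²)·TP / ((1+β²)·TP + β²·FN + FP), with β²=4
= 5·48 / (5·48 + 4·31 + 25) = 0.617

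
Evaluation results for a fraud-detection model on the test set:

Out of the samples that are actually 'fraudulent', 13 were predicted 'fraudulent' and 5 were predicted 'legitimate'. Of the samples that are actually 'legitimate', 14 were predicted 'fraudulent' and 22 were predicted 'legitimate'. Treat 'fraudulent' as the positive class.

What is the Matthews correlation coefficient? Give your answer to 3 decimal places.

MCC = (TP·TN − FP·FN) / √((TP+FP)(TP+FN)(TN+FP)(TN+FN))
Numerator = 13·22 − 14·5 = 216
Denominator = √(27·18·36·27) = √472392 = 687.3078
MCC = 216 / 687.3078 = 0.314

0.314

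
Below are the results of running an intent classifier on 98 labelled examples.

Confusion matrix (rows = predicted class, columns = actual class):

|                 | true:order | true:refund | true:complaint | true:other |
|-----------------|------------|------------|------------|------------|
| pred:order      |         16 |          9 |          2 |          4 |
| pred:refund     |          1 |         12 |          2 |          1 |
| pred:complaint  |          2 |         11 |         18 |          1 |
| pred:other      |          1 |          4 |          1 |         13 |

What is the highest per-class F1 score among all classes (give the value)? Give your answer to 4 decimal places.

Per-class F1 score (2·TP/(2·TP+FP+FN)):
  order: TP=16, FP=9+2+4=15, FN=1+2+1=4 → 32/51 = 0.62745
  refund: TP=12, FP=1+2+1=4, FN=9+11+4=24 → 24/52 = 0.46154
  complaint: TP=18, FP=2+11+1=14, FN=2+2+1=5 → 36/55 = 0.65455
  other: TP=13, FP=1+4+1=6, FN=4+1+1=6 → 26/38 = 0.68421
Highest is class 'other' with F1 score = 0.6842.

0.6842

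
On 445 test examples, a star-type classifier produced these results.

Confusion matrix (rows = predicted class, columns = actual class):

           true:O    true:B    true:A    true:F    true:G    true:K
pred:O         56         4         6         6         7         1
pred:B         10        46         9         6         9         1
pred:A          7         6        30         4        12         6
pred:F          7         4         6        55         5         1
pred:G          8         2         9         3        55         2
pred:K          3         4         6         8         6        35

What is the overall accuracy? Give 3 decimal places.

Accuracy = trace / total = (56+46+30+55+55+35=277) / 445 = 277/445 = 0.622

0.622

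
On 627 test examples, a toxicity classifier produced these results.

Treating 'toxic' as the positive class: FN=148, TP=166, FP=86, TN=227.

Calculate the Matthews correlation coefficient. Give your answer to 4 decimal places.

0.2589

MCC = (TP·TN − FP·FN) / √((TP+FP)(TP+FN)(TN+FP)(TN+FN))
Numerator = 166·227 − 86·148 = 24954
Denominator = √(252·314·313·375) = √9287649000 = 96372.4494
MCC = 24954 / 96372.4494 = 0.2589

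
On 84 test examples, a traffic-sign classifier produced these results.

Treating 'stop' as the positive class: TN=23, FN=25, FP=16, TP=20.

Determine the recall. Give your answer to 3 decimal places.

0.444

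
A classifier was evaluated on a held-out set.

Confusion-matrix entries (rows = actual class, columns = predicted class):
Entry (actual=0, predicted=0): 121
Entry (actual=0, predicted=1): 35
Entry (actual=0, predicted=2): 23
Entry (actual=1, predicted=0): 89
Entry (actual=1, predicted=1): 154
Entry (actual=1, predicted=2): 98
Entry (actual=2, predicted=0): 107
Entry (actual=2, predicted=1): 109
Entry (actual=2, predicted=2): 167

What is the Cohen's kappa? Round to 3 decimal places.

0.239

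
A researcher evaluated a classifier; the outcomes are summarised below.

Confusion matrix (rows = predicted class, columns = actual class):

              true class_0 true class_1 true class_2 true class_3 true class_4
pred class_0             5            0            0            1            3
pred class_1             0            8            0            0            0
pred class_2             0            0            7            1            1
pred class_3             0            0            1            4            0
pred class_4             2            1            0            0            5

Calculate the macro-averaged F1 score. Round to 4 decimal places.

0.7410

Per-class F1 score (2·TP/(2·TP+FP+FN)):
  class_0: TP=5, FP=0+0+1+3=4, FN=0+0+0+2=2 → 10/16 = 0.62500
  class_1: TP=8, FP=0+0+0+0=0, FN=0+0+0+1=1 → 16/17 = 0.94118
  class_2: TP=7, FP=0+0+1+1=2, FN=0+0+1+0=1 → 14/17 = 0.82353
  class_3: TP=4, FP=0+0+1+0=1, FN=1+0+1+0=2 → 8/11 = 0.72727
  class_4: TP=5, FP=2+1+0+0=3, FN=3+0+1+0=4 → 10/17 = 0.58824
Macro-F1 score = mean = (0.62500 + 0.94118 + 0.82353 + 0.72727 + 0.58824) / 5 = 0.7410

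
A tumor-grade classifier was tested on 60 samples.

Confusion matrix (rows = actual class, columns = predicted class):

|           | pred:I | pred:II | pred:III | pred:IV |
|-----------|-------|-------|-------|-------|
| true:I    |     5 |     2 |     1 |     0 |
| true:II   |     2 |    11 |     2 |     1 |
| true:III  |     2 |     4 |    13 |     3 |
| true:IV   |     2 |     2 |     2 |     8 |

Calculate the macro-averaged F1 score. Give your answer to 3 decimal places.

0.605

Per-class F1 score (2·TP/(2·TP+FP+FN)):
  I: TP=5, FP=2+2+2=6, FN=2+1+0=3 → 10/19 = 0.5263
  II: TP=11, FP=2+4+2=8, FN=2+2+1=5 → 22/35 = 0.6286
  III: TP=13, FP=1+2+2=5, FN=2+4+3=9 → 26/40 = 0.6500
  IV: TP=8, FP=0+1+3=4, FN=2+2+2=6 → 16/26 = 0.6154
Macro-F1 score = mean = (0.5263 + 0.6286 + 0.6500 + 0.6154) / 4 = 0.605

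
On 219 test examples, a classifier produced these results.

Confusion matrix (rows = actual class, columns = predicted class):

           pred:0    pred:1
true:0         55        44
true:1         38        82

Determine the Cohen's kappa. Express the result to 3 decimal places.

0.240

Observed agreement pₒ = trace/N = 137/219 = 0.6256
Expected agreement pₑ = Σ (rowᵢ·colᵢ)/N² = (99·93 + 120·126)/219² = 0.5072
κ = (pₒ − pₑ)/(1 − pₑ) = (0.6256 − 0.5072)/(1 − 0.5072) = 0.240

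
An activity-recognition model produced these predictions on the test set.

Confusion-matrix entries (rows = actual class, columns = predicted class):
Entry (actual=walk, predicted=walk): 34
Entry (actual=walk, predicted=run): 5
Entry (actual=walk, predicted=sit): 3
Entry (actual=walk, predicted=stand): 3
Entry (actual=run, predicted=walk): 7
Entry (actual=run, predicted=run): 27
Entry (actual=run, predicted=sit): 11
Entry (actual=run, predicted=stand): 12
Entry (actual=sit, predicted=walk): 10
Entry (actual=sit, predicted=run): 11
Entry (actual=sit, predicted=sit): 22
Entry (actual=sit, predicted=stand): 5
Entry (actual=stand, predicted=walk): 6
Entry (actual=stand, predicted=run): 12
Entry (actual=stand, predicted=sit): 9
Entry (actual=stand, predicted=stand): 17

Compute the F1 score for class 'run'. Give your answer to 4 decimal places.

One-vs-rest for 'run': TP = diagonal; FP = other classes predicted 'run'; FN = 'run' predicted as other.
F1 score = 2·TP/(2·TP+FP+FN).
run: TP=27, FP=5+11+12=28, FN=7+11+12=30 → 54/112 = 0.48214

0.4821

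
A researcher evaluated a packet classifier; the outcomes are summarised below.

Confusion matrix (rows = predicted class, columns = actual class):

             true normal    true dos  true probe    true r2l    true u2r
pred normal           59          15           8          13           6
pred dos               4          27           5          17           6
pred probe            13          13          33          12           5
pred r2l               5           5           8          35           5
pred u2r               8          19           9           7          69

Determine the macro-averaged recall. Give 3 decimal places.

Per-class recall (TP/(TP+FN)):
  normal: TP=59, FN=4+13+5+8=30 → 59/89 = 0.6629
  dos: TP=27, FN=15+13+5+19=52 → 27/79 = 0.3418
  probe: TP=33, FN=8+5+8+9=30 → 33/63 = 0.5238
  r2l: TP=35, FN=13+17+12+7=49 → 35/84 = 0.4167
  u2r: TP=69, FN=6+6+5+5=22 → 69/91 = 0.7582
Macro-recall = mean = (0.6629 + 0.3418 + 0.5238 + 0.4167 + 0.7582) / 5 = 0.541

0.541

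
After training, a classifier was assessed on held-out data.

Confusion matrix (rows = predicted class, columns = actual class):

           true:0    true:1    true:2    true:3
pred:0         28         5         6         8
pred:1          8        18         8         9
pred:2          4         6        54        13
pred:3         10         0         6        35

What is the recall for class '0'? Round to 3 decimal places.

0.560

Treat '0' as positive and all other classes as negative.
recall = TP/(TP+FN).
0: TP=28, FN=8+4+10=22 → 28/50 = 0.5600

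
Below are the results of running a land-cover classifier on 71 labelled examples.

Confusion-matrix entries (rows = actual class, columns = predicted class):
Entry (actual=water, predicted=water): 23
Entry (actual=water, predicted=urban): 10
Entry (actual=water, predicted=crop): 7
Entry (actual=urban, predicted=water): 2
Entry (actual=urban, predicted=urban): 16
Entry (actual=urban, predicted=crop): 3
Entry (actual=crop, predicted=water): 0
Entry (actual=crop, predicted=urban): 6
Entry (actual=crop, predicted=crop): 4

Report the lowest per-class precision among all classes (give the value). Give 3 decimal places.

0.286

Per-class precision (TP/(TP+FP)):
  water: TP=23, FP=2+0=2 → 23/25 = 0.9200
  urban: TP=16, FP=10+6=16 → 16/32 = 0.5000
  crop: TP=4, FP=7+3=10 → 4/14 = 0.2857
Lowest is class 'crop' with precision = 0.286.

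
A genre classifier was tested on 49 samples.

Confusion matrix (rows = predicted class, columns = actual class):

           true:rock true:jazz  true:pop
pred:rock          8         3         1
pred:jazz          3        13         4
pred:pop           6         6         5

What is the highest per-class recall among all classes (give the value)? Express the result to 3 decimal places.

0.591

Per-class recall (TP/(TP+FN)):
  rock: TP=8, FN=3+6=9 → 8/17 = 0.4706
  jazz: TP=13, FN=3+6=9 → 13/22 = 0.5909
  pop: TP=5, FN=1+4=5 → 5/10 = 0.5000
Highest is class 'jazz' with recall = 0.591.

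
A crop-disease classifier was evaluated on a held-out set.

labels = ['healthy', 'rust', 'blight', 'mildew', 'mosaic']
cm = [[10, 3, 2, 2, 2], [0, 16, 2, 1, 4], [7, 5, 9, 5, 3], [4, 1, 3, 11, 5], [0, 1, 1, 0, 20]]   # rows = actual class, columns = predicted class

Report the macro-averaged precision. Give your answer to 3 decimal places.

0.558

Per-class precision (TP/(TP+FP)):
  healthy: TP=10, FP=0+7+4+0=11 → 10/21 = 0.4762
  rust: TP=16, FP=3+5+1+1=10 → 16/26 = 0.6154
  blight: TP=9, FP=2+2+3+1=8 → 9/17 = 0.5294
  mildew: TP=11, FP=2+1+5+0=8 → 11/19 = 0.5789
  mosaic: TP=20, FP=2+4+3+5=14 → 20/34 = 0.5882
Macro-precision = mean = (0.4762 + 0.6154 + 0.5294 + 0.5789 + 0.5882) / 5 = 0.558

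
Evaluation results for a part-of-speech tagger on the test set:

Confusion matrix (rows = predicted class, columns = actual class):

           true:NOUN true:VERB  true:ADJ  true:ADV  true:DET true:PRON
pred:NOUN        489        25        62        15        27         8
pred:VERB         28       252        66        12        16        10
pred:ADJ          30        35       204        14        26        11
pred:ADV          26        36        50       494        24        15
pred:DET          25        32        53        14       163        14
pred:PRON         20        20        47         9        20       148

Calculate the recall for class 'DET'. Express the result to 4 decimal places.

Take TP from the diagonal, FP from the rest of the 'DET' prediction marginal, FN from the rest of the 'DET' actual marginal.
recall = TP/(TP+FN).
DET: TP=163, FN=27+16+26+24+20=113 → 163/276 = 0.59058

0.5906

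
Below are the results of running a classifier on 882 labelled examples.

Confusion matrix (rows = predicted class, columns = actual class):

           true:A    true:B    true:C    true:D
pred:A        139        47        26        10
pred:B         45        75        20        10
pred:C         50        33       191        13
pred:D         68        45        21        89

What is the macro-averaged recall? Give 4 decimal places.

0.5763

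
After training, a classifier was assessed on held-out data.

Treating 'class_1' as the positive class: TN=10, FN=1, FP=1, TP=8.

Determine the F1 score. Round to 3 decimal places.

Precision = TP/(TP+FP) = 8/9 = 0.8889
Recall = TP/(TP+FN) = 8/9 = 0.8889
F1 = 2·TP/(2·TP+FP+FN) = 16/18 = 0.889

0.889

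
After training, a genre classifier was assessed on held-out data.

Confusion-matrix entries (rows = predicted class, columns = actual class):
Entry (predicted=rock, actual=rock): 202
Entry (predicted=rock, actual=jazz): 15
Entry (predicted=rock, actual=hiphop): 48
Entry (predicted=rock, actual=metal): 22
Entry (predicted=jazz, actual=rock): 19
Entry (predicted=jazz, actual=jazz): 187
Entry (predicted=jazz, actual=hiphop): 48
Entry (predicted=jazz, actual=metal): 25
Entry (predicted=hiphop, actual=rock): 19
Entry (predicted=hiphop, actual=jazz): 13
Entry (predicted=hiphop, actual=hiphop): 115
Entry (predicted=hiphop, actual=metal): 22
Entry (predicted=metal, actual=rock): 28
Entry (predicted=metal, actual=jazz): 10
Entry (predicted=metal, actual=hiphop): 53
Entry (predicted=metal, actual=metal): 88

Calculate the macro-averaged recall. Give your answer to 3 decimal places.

Per-class recall (TP/(TP+FN)):
  rock: TP=202, FN=19+19+28=66 → 202/268 = 0.7537
  jazz: TP=187, FN=15+13+10=38 → 187/225 = 0.8311
  hiphop: TP=115, FN=48+48+53=149 → 115/264 = 0.4356
  metal: TP=88, FN=22+25+22=69 → 88/157 = 0.5605
Macro-recall = mean = (0.7537 + 0.8311 + 0.4356 + 0.5605) / 4 = 0.645

0.645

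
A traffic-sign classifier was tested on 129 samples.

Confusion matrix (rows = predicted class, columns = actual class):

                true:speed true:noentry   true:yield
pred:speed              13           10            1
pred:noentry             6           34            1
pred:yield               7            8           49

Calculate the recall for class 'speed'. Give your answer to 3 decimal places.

0.500

recall = TP/(TP+FN).
speed: TP=13, FN=6+7=13 → 13/26 = 0.5000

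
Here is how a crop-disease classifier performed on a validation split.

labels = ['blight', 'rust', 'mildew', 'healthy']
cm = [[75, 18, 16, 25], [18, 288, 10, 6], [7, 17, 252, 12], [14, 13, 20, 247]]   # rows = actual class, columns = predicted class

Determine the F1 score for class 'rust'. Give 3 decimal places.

One-vs-rest for 'rust': TP = diagonal; FP = other classes predicted 'rust'; FN = 'rust' predicted as other.
F1 score = 2·TP/(2·TP+FP+FN).
rust: TP=288, FP=18+17+13=48, FN=18+10+6=34 → 576/658 = 0.8754

0.875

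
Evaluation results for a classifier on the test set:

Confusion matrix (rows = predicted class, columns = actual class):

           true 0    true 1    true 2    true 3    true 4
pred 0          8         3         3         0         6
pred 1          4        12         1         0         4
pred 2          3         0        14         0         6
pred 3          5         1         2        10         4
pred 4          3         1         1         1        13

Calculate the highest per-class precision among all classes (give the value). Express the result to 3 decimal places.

Per-class precision (TP/(TP+FP)):
  0: TP=8, FP=3+3+0+6=12 → 8/20 = 0.4000
  1: TP=12, FP=4+1+0+4=9 → 12/21 = 0.5714
  2: TP=14, FP=3+0+0+6=9 → 14/23 = 0.6087
  3: TP=10, FP=5+1+2+4=12 → 10/22 = 0.4545
  4: TP=13, FP=3+1+1+1=6 → 13/19 = 0.6842
Highest is class '4' with precision = 0.684.

0.684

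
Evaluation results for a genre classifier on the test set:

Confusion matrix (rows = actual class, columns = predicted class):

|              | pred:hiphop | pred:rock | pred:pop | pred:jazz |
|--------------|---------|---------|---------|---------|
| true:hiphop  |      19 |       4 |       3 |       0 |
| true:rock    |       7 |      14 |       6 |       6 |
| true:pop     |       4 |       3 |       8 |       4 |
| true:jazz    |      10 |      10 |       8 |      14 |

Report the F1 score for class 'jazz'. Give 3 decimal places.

0.424

Treat 'jazz' as positive and all other classes as negative.
F1 score = 2·TP/(2·TP+FP+FN).
jazz: TP=14, FP=0+6+4=10, FN=10+10+8=28 → 28/66 = 0.4242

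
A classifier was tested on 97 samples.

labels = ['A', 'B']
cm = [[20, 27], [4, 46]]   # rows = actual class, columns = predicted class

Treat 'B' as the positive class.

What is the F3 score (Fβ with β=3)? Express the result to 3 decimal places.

0.880

Fβ = (1+β²)·TP / ((1+β²)·TP + β²·FN + FP), with β²=9
= 10·46 / (10·46 + 9·4 + 27) = 0.880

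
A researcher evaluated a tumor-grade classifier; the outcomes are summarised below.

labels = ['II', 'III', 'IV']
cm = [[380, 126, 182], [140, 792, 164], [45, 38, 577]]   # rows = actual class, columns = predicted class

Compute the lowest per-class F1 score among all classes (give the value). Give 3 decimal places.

Per-class F1 score (2·TP/(2·TP+FP+FN)):
  II: TP=380, FP=140+45=185, FN=126+182=308 → 760/1253 = 0.6065
  III: TP=792, FP=126+38=164, FN=140+164=304 → 1584/2052 = 0.7719
  IV: TP=577, FP=182+164=346, FN=45+38=83 → 1154/1583 = 0.7290
Lowest is class 'II' with F1 score = 0.607.

0.607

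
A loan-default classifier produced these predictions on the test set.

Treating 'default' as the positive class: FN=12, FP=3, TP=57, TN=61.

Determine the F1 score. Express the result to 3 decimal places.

0.884

Precision = TP/(TP+FP) = 57/60 = 0.9500
Recall = TP/(TP+FN) = 57/69 = 0.8261
F1 = 2·TP/(2·TP+FP+FN) = 114/129 = 0.884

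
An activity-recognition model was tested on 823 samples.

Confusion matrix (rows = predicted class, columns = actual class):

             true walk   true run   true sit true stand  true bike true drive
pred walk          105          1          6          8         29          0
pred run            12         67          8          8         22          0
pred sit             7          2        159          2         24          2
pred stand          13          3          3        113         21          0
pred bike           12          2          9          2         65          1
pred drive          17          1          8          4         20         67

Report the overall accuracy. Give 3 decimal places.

Accuracy = trace / total = (105+67+159+113+65+67=576) / 823 = 576/823 = 0.700

0.700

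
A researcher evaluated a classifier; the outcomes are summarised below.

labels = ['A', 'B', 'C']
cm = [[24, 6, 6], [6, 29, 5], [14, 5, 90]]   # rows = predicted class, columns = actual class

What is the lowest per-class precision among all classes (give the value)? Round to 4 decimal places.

Per-class precision (TP/(TP+FP)):
  A: TP=24, FP=6+6=12 → 24/36 = 0.66667
  B: TP=29, FP=6+5=11 → 29/40 = 0.72500
  C: TP=90, FP=14+5=19 → 90/109 = 0.82569
Lowest is class 'A' with precision = 0.6667.

0.6667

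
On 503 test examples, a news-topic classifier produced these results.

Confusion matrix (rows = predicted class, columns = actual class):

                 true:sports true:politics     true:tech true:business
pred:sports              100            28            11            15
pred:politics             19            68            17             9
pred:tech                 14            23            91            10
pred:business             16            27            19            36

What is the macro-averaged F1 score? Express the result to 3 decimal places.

0.568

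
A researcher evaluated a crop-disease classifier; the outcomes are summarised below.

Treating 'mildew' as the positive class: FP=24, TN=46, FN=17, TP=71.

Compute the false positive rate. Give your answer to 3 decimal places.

0.343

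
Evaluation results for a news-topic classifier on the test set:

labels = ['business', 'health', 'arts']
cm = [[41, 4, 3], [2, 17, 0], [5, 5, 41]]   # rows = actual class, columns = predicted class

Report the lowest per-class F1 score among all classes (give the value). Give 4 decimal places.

Per-class F1 score (2·TP/(2·TP+FP+FN)):
  business: TP=41, FP=2+5=7, FN=4+3=7 → 82/96 = 0.85417
  health: TP=17, FP=4+5=9, FN=2+0=2 → 34/45 = 0.75556
  arts: TP=41, FP=3+0=3, FN=5+5=10 → 82/95 = 0.86316
Lowest is class 'health' with F1 score = 0.7556.

0.7556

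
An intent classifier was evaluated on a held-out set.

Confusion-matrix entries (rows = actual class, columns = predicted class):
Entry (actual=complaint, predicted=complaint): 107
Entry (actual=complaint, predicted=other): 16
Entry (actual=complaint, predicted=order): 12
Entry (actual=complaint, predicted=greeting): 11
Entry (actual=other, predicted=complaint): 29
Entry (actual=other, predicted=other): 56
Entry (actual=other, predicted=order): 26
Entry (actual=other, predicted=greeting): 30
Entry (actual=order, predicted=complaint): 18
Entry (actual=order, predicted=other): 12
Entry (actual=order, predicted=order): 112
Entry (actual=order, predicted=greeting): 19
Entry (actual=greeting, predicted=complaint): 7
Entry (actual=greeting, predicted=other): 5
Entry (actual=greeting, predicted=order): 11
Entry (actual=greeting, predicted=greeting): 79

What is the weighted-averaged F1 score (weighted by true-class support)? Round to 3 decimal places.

Per-class F1 score (2·TP/(2·TP+FP+FN)):
  complaint: TP=107, FP=29+18+7=54, FN=16+12+11=39 → 214/307 = 0.6971
  other: TP=56, FP=16+12+5=33, FN=29+26+30=85 → 112/230 = 0.4870
  order: TP=112, FP=12+26+11=49, FN=18+12+19=49 → 224/322 = 0.6957
  greeting: TP=79, FP=11+30+19=60, FN=7+5+11=23 → 158/241 = 0.6556
Weighted-F1 score = Σ (supportᵢ/N)·F1 scoreᵢ with N=550: (146/550)·0.6971 + (141/550)·0.4870 + (161/550)·0.6957 + (102/550)·0.6556 = 0.635

0.635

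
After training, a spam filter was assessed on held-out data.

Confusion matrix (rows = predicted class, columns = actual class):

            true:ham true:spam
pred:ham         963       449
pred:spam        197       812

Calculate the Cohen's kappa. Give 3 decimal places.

Observed agreement pₒ = trace/N = 1775/2421 = 0.7332
Expected agreement pₑ = Σ (rowᵢ·colᵢ)/N² = (1160·1412 + 1261·1009)/2421² = 0.4965
κ = (pₒ − pₑ)/(1 − pₑ) = (0.7332 − 0.4965)/(1 − 0.4965) = 0.470

0.470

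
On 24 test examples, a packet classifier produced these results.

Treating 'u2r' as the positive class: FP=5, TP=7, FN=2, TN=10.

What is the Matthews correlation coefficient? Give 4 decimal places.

MCC = (TP·TN − FP·FN) / √((TP+FP)(TP+FN)(TN+FP)(TN+FN))
Numerator = 7·10 − 5·2 = 60
Denominator = √(12·9·15·12) = √19440 = 139.4274
MCC = 60 / 139.4274 = 0.4303

0.4303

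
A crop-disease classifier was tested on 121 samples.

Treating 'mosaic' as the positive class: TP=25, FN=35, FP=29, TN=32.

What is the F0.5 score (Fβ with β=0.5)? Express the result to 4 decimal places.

Fβ = (1+β²)·TP / ((1+β²)·TP + β²·FN + FP), with β²=1/4
= 1.25·25 / (1.25·25 + 0.25·35 + 29) = 0.4529

0.4529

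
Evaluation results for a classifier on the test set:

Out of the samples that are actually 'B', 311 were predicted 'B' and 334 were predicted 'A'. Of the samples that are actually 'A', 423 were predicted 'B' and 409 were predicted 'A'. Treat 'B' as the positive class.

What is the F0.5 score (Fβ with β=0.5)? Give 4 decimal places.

0.4342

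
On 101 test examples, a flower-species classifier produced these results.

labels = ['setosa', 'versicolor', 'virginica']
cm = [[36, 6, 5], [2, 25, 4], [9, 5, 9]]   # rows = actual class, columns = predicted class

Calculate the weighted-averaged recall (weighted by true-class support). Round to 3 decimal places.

0.693

Per-class recall (TP/(TP+FN)):
  setosa: TP=36, FN=6+5=11 → 36/47 = 0.7660
  versicolor: TP=25, FN=2+4=6 → 25/31 = 0.8065
  virginica: TP=9, FN=9+5=14 → 9/23 = 0.3913
Weighted-recall = Σ (supportᵢ/N)·recallᵢ with N=101: (47/101)·0.7660 + (31/101)·0.8065 + (23/101)·0.3913 = 0.693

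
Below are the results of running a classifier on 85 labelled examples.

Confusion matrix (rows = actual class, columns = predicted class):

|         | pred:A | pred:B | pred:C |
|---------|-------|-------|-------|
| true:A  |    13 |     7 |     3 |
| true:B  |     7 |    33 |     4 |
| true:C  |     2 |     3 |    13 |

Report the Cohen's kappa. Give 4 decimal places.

0.5053

Observed agreement pₒ = trace/N = 59/85 = 0.69412
Expected agreement pₑ = Σ (rowᵢ·colᵢ)/N² = (23·22 + 44·43 + 18·20)/85² = 0.38173
κ = (pₒ − pₑ)/(1 − pₑ) = (0.69412 − 0.38173)/(1 − 0.38173) = 0.5053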